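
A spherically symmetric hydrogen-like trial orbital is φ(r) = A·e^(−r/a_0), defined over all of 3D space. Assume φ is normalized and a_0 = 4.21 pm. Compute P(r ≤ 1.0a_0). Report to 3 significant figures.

P ≈ 0.323

With dV = 4πr²dr, the probability is ∫|φ|² dV over r ≤ 1.0a_0.
A² is fixed by ∫₀^∞ 4πr²|φ|² dr = 1, i.e. A² = (π·a_0^3)^(−1).
In terms of u = r/a_0 (A², 4π and the length scale all cancel between numerator and denominator), P = [∫_{0}^{1.0} u^2·e^(-2·u) du] / [∫_{0}^{∞} u^2·e^(-2·u) du].
Using ∫ u^2·e^(-2·u) du = -(2·u^2 + 2·u + 1)·e^(-2·u)/4, the numerator is 1/4 - 5·e^(-2)/4 and the denominator is 1/4.
The region integral divided by the full integral gives P = 0.3233.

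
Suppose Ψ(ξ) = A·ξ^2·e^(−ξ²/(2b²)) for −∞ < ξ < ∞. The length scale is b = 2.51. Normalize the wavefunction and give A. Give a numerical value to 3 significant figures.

We need A² ∫|f|² dξ = 1, taking the integral from −∞ to ∞.
Using the Gaussian integral ∫_{−∞}^{∞} e^(−αξ²) dξ = √(π/α), with Ψ = A·ξ^2·e^(−ξ²/(2b²)), the integral evaluates to A²·[3·√(π)·b^5/4].
So A² = (3·√(π)·b^5/4)^(−1).
Substituting b = 2.51 gives A² = 0.007551, so A = 0.08690.

A ≈ 0.0869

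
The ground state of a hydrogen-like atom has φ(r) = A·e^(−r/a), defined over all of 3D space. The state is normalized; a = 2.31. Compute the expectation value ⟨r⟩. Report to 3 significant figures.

By definition ⟨r⟩ = ∫ r |φ(r)|² 4πr² dr.
Evaluating both integrals, ⟨r⟩ = 3·a/2.
With a = 2.31, ⟨r⟩ = 3.465.

⟨r⟩ ≈ 3.47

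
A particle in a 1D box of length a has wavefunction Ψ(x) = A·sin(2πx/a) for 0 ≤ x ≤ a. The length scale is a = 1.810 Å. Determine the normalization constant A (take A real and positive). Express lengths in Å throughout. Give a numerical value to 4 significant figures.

A ≈ 1.051 Å^(-1/2)

Normalization requires ∫|Ψ|² dx = 1, integrated from 0 to a.
With ∫₀^a sin²(nπx/a) dx = a/2, the integral (without the A² prefactor) comes out to a/2.
Setting this equal to 1 gives A² = 1/(a/2).
With a = 1.810: A² = 1.1050 and A = 1.0512.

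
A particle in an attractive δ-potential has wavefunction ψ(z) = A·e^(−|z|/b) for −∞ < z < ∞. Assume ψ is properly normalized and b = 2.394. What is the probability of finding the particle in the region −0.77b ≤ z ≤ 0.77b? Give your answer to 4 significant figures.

P ≈ 0.7856

P = ∫_{−0.77b}^{0.77b} |ψ(z)|² dz.
The normalization integral ∫|ψ|²dz over the whole domain equals b·A², and A² cancels in the ratio.
By symmetry take twice the z ≥ 0 contribution in numerator and denominator; the 2's cancel. In terms of u = z/b (A² and the length scale cancel between numerator and denominator), P = [∫_{0}^{0.77} e^(-2·u) du] / [∫_{0}^{∞} e^(-2·u) du].
An antiderivative of e^(-2·u) is -e^(-2·u)/2; evaluating from 0 to 0.77 gives 1/2 - e^(-77/50)/2, while the full integral is 1/2.
The result is P = 0.78562.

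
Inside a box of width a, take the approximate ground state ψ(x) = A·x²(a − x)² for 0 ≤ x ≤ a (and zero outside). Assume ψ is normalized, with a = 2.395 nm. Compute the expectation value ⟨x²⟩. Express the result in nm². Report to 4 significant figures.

⟨x²⟩ = ∫ x^2 |ψ|² dx over the full domain.
Evaluating both integrals, ⟨x²⟩ = 3·a^2/11.
Putting a = 2.395 gives 1.5644.

⟨x^2⟩ ≈ 1.564 nm^2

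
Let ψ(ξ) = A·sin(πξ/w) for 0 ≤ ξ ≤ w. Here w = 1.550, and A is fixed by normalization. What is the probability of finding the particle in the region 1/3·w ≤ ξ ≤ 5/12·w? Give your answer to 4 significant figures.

P = ∫_{1/3·w}^{5/12·w} |ψ(ξ)|² dξ.
The normalization integral ∫|ψ|²dξ over the whole domain equals w/2·A², and A² cancels in the ratio.
Substituting u = ξ/w, A² and the length scale cancel in the ratio: P = ∫_{1/3}^{5/12} sin(π·u)^2 du / ∫_{0}^{1} sin(π·u)^2 du.
With ∫ sin(π·u)^2 du = u/2 - sin(2·π·u)/(4·π) + C, the region integral is -1/(8·π) + 1/24 + √(3)/(8·π) and the full one is 1/2.
Evaluating gives P = (-3 + π + 3·√(3))/(12·π).

P ≈ 0.1416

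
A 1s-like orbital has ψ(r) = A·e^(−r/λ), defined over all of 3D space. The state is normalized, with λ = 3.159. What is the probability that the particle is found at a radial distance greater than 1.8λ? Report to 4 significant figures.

P ≈ 0.3027

P = ∫ |ψ|² 4πr² dr over r > 1.8λ.
Normalization gives A² = 1/(π·λ^3).
In terms of u = r/λ (A², 4π and the length scale all cancel between numerator and denominator), P = [∫_{1.8}^{∞} u^2·e^(-2·u) du] / [∫_{0}^{∞} u^2·e^(-2·u) du].
With ∫ u^2·e^(-2·u) du = -(2·u^2 + 2·u + 1)·e^(-2·u)/4 + C, the region integral is 277·e^(-18/5)/100 and the full one is 1/4.
The region integral divided by the full integral gives P = 0.30275.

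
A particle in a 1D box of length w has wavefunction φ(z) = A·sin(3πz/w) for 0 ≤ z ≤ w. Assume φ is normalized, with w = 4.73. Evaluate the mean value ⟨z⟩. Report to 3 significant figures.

⟨z⟩ ≈ 2.37

By definition ⟨z⟩ = ∫ z |φ(z)|² dz.
Using sin²θ = (1 − cos 2θ)/2, since the A² factors cancel between numerator and denominator, ⟨z⟩ = w/2.
With w = 4.73, ⟨z⟩ = 2.365.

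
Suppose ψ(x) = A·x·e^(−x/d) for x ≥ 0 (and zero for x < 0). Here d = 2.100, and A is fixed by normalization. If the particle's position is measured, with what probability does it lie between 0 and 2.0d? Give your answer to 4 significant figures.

The probability is P = ∫ |ψ|² dx over [0, 2.0d].
Since A² = 1/(d^3/4), this is the region integral divided by the full normalization integral.
Let u = x/d; then A² and the length scale cancel, so P = ∫_{0}^{2.0} u^2·e^(-2·u) du ÷ ∫_{0}^{∞} u^2·e^(-2·u) du.
With ∫ u^2·e^(-2·u) du = -(2·u^2 + 2·u + 1)·e^(-2·u)/4 + C, the region integral is 1/4 - 13·e^(-4)/4 and the full one is 1/4.
Taking the ratio, P = 0.76190.

P ≈ 0.7619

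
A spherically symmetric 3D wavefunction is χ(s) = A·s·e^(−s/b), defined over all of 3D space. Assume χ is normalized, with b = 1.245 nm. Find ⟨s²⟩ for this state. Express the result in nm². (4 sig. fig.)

The expectation value is the |χ|²-weighted average of s^2: ∫ s^2|χ|² 4πs² ds.
Recall ∫₀^∞ s^m e^(−s/β) ds = m!·β^(m+1), since the A² factors cancel between numerator and denominator, ⟨s²⟩ = 15·b^2/2.
With b = 1.245, ⟨s^2⟩ = 11.625.

⟨s^2⟩ ≈ 11.63 nm^2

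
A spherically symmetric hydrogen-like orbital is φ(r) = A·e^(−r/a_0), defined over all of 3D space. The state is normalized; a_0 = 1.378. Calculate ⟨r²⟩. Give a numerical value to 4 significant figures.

The expectation value is the |φ|²-weighted average of r^2: ∫ r^2|φ|² 4πr² dr.
Using ∫₀^∞ rⁿ e^(−αr) dr = n!/αⁿ⁺¹, the ratio of the moment integral to the normalization integral gives ⟨r²⟩ = 3·a_0^2.
With a_0 = 1.378, ⟨r^2⟩ = 5.6967.

⟨r^2⟩ ≈ 5.697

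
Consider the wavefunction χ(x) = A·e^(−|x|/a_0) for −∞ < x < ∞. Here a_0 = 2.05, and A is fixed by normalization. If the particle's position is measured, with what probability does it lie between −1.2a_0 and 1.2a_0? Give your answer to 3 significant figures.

P = ∫_{−1.2a_0}^{1.2a_0} |χ(x)|² dx.
Since A² = 1/(a_0), this is the region integral divided by the full normalization integral.
By symmetry take twice the x ≥ 0 contribution in numerator and denominator; the 2's cancel. In terms of u = x/a_0 (A² and the length scale cancel between numerator and denominator), P = [∫_{0}^{1.2} e^(-2·u) du] / [∫_{0}^{∞} e^(-2·u) du].
Using ∫ e^(-2·u) du = -e^(-2·u)/2, the numerator is 1/2 - e^(-12/5)/2 and the denominator is 1/2.
Evaluating gives P = 0.9093.

P ≈ 0.909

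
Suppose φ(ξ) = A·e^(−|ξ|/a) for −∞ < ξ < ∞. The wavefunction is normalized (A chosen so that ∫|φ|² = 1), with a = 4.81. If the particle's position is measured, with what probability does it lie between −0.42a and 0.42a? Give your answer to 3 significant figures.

P ≈ 0.568

|φ|² is the probability density, so P = ∫_{−0.42a}^{0.42a} |φ|² dξ.
Since A² = 1/(a), this is the region integral divided by the full normalization integral.
By symmetry take twice the ξ ≥ 0 contribution in numerator and denominator; the 2's cancel. Let u = ξ/a; then A² and the length scale cancel, so P = ∫_{0}^{0.42} e^(-2·u) du ÷ ∫_{0}^{∞} e^(-2·u) du.
Using ∫ e^(-2·u) du = -e^(-2·u)/2, the numerator is 1/2 - e^(-21/25)/2 and the denominator is 1/2.
The result is P = 0.5683.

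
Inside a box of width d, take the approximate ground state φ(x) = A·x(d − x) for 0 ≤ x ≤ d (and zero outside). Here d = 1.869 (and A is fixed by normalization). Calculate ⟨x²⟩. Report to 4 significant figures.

⟨x^2⟩ ≈ 0.9980

By definition ⟨x²⟩ = ∫ x^2 |φ(x)|² dx.
Expanding the polynomial and integrating term by term, evaluating both integrals, ⟨x²⟩ = 2·d^2/7.
With d = 1.869, ⟨x^2⟩ = 0.99805.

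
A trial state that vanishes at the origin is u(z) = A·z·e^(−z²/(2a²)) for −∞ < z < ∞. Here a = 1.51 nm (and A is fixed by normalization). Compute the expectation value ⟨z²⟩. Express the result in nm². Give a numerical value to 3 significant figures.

⟨z^2⟩ ≈ 3.42 nm^2

The expectation value is the |u|²-weighted average of z^2: ∫ z^2|u|² dz.
Using the Gaussian integral ∫_{−∞}^{∞} e^(−αz²) dz = √(π/α), the ratio of the moment integral to the normalization integral gives ⟨z²⟩ = 3·a^2/2.
Putting a = 1.51 gives 3.420.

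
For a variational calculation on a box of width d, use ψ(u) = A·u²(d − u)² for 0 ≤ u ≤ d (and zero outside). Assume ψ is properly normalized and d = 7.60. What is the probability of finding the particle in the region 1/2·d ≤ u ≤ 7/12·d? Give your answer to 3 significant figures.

P ≈ 0.198

The probability is P = ∫ |ψ|² du over [1/2·d, 7/12·d].
With A² fixed by ∫|ψ|² = 1, i.e. A² = (d^9/630)^(−1), substitute and integrate.
Let t = u/d; then A² and the length scale cancel, so P = ∫_{1/2}^{7/12} t^4·(1 - t)^4 dt ÷ ∫_{0}^{1} t^4·(1 - t)^4 dt.
An antiderivative of t^4·(1 - t)^4 is t^5·(70·t^4 - 315·t^3 + 540·t^2 - 420·t + 126)/630; evaluating from 1/2 to 7/12 gives ≈ 0.00031376, while the full integral is 1/630.
This works out to P = 0.1977.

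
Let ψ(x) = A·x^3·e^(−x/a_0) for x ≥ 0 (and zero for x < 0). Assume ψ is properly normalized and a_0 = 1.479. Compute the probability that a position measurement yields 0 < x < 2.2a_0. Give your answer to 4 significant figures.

The probability is P = ∫ |ψ|² dx over [0, 2.2a_0].
Since A² = 1/(45·a_0^7/8), this is the region integral divided by the full normalization integral.
Let u = x/a_0; then A² and the length scale cancel, so P = ∫_{0}^{2.2} u^6·e^(-2·u) du ÷ ∫_{0}^{∞} u^6·e^(-2·u) du.
An antiderivative of u^6·e^(-2·u) is -(4·u^6 + 12·u^5 + 30·u^4 + 60·u^3 + 90·u^2 + 90·u + 45)·e^(-2·u)/8; evaluating from 0 to 2.2 gives ≈ 0.879496, while the full integral is 45/8.
The result is P = 0.15635.

P ≈ 0.1564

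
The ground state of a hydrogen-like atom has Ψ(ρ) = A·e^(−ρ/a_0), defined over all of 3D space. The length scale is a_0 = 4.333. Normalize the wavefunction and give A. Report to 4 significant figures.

A ≈ 0.06255

Require ∫ |Ψ|² 4πρ² dρ = 1 over the whole domain.
In 3D with spherical symmetry the volume element is 4πρ² dρ.
Using ∫₀^∞ ρⁿ e^(−αρ) dρ = n!/αⁿ⁺¹, the integral (without the A² prefactor) comes out to π·a_0^3.
Setting this equal to 1 gives A² = 1/(π·a_0^3).
Substituting a_0 = 4.333 gives A² = 0.0039128, so A = 0.062552.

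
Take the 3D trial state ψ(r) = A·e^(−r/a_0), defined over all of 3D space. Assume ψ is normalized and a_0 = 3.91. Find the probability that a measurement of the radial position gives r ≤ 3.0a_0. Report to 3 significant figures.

With dV = 4πr²dr, the probability is ∫|ψ|² dV over r ≤ 3.0a_0.
Normalization gives A² = 1/(π·a_0^3).
In terms of u = r/a_0 (A², 4π and the length scale all cancel between numerator and denominator), P = [∫_{0}^{3.0} u^2·e^(-2·u) du] / [∫_{0}^{∞} u^2·e^(-2·u) du].
With ∫ u^2·e^(-2·u) du = -(2·u^2 + 2·u + 1)·e^(-2·u)/4 + C, the region integral is 1/4 - 25·e^(-6)/4 and the full one is 1/4.
Taking the ratio yields P = 0.9380.

P ≈ 0.938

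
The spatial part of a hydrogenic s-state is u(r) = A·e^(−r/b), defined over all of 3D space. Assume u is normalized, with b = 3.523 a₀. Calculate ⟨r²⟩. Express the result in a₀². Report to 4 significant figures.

⟨r²⟩ = ∫ r^2 |u|² 4πr² dr over the full domain.
The ratio of the moment integral to the normalization integral gives ⟨r²⟩ = 3·b^2.
Putting b = 3.523 gives 37.235.

⟨r^2⟩ ≈ 37.23 a₀^2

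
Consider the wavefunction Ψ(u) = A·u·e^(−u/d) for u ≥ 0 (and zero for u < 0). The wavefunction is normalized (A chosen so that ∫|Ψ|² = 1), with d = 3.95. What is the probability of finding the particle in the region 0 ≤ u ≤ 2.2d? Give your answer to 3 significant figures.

P ≈ 0.815

The probability is P = ∫ |Ψ|² du over [0, 2.2d].
The normalization integral ∫|Ψ|²du over the whole domain equals d^3/4·A², and A² cancels in the ratio.
In terms of t = u/d (A² and the length scale cancel between numerator and denominator), P = [∫_{0}^{2.2} t^2·e^(-2·t) dt] / [∫_{0}^{∞} t^2·e^(-2·t) dt].
An antiderivative of t^2·e^(-2·t) is -(2·t^2 + 2·t + 1)·e^(-2·t)/4; evaluating from 0 to 2.2 gives 1/4 - 377·e^(-22/5)/100, while the full integral is 1/4.
This works out to P = 0.8149.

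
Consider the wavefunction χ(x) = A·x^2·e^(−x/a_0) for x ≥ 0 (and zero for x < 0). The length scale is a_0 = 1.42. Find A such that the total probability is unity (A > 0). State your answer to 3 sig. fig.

A ≈ 0.481

Require ∫ |χ|² dx = 1 over the whole domain.
With χ = A·x^2·e^(−x/a_0), the integral evaluates to A²·[3·a_0^5/4].
Hence A² = 1/[3·a_0^5/4].
Plugging in a_0 = 1.42 yields A = 0.4806.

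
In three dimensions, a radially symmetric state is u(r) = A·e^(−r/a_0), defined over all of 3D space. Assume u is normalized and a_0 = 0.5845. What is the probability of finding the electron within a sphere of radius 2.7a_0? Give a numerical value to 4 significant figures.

With dV = 4πr²dr, the probability is ∫|u|² dV over r ≤ 2.7a_0.
A² is fixed by ∫₀^∞ 4πr²|u|² dr = 1, i.e. A² = (π·a_0^3)^(−1).
Substituting t = r/a_0, A², 4π and the length scale all cancel in the ratio: P = ∫_{0}^{2.7} t^2·e^(-2·t) dt / ∫_{0}^{∞} t^2·e^(-2·t) dt.
An antiderivative of t^2·e^(-2·t) is -(2·t^2 + 2·t + 1)·e^(-2·t)/4; evaluating from 0 to 2.7 gives 1/4 - 1049·e^(-27/5)/200, while the full integral is 1/4.
Taking the ratio yields P = 0.90524.

P ≈ 0.9052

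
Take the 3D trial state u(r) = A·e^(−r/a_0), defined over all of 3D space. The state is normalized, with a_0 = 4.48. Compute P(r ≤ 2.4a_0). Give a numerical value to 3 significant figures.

Integrate the radial probability density 4πr²|u|² over r ≤ 2.4a_0.
A² is fixed by ∫₀^∞ 4πr²|u|² dr = 1, i.e. A² = (π·a_0^3)^(−1).
In terms of t = r/a_0 (A², 4π and the length scale all cancel between numerator and denominator), P = [∫_{0}^{2.4} t^2·e^(-2·t) dt] / [∫_{0}^{∞} t^2·e^(-2·t) dt].
With ∫ t^2·e^(-2·t) dt = -(2·t^2 + 2·t + 1)·e^(-2·t)/4 + C, the region integral is 1/4 - 433·e^(-24/5)/100 and the full one is 1/4.
The region integral divided by the full integral gives P = 0.8575.

P ≈ 0.857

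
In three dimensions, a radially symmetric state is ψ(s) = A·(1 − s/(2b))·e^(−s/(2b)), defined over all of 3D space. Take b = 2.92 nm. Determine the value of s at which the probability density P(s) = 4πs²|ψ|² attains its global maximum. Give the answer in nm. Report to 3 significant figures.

s ≈ 15.3 nm

Differentiate P(s) = 4πs²|ψ|² with respect to s and set to zero.
This gives s = b·(√(5) + 3).
With b = 2.92, the most probable radial distance is 15.29 nm.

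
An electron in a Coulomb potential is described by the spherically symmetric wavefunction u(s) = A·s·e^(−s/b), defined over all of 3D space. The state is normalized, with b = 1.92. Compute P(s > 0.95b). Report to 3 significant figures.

With dV = 4πs²ds, the probability is ∫|u|² dV over s > 0.95b.
The full normalization integral is A²·[3·π·b^5] = 1, fixing A².
In terms of t = s/b (A², 4π and the length scale all cancel between numerator and denominator), P = [∫_{0.95}^{∞} t^4·e^(-2·t) dt] / [∫_{0}^{∞} t^4·e^(-2·t) dt].
With ∫ t^4·e^(-2·t) dt = -(t^4/2 + t^3 + 3·t^2/2 + 3·t/2 + 3/4)·e^(-2·t) + C, the region integral is ≈ 0.71694 and the full one is 3/4.
This evaluates to P = 0.9559.

P ≈ 0.956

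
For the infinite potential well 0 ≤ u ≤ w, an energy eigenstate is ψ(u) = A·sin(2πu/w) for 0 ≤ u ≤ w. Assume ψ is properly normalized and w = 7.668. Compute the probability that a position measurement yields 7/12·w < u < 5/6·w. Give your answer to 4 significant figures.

P ≈ 0.3878

The probability is P = ∫ |ψ|² du over [7/12·w, 5/6·w].
With A² fixed by ∫|ψ|² = 1, i.e. A² = (w/2)^(−1), substitute and integrate.
Substituting t = u/w, A² and the length scale cancel in the ratio: P = ∫_{7/12}^{5/6} sin(2·π·t)^2 dt / ∫_{0}^{1} sin(2·π·t)^2 dt.
Using ∫ sin(2·π·t)^2 dt = t/2 - sin(4·π·t)/(8·π), the numerator is √(3)/(8·π) + 1/8 and the denominator is 1/2.
The result is P = (√(3) + π)/(4·π).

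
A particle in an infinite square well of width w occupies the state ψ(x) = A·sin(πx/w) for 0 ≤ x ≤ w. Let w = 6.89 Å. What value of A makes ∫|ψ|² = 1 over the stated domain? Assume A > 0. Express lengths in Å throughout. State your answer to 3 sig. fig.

The normalization condition is ∫|ψ|² dx = 1 from 0 to w.
With ∫₀^w sin²(nπx/w) dx = w/2, the integral (without the A² prefactor) comes out to w/2.
Substituting w = 6.89 gives A² = 0.2903, so A = 0.5388.

A ≈ 0.539 Å^(-1/2)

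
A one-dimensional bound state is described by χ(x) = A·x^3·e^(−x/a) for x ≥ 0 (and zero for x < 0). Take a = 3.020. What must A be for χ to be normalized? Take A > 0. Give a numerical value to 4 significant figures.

We need A² ∫|f|² dx = 1, taking the integral from 0 to ∞.
Carrying out the integral gives A² · 45·a^7/8.
With a = 3.020: A² = 0.000077594 and A = 0.0088088.

A ≈ 0.008809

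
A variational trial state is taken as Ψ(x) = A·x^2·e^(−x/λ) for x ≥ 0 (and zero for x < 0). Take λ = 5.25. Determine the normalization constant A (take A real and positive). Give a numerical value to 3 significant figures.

The normalization condition is ∫|Ψ|² dx = 1 from 0 to ∞.
The integral (without the A² prefactor) comes out to 3·λ^5/4.
Hence A² = 1/[3·λ^5/4].
Substituting λ = 5.25 gives A² = 0.0003343, so A = 0.01828.

A ≈ 0.0183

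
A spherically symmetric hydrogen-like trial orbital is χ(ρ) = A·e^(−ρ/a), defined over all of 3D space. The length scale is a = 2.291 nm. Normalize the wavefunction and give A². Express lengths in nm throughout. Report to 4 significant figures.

The normalization condition is ∫|χ|² 4πρ² dρ = 1 from 0 to ∞.
The angular integral contributes 4π, leaving ∫₀^∞ ρ²|χ|² dρ.
With ∫₀^∞ ρ^2 e^(−αρ) dρ = 2!/α^3, the integral (without the A² prefactor) comes out to π·a^3.
Substituting a = 2.291 gives A² = 0.026471, so A = 0.16270.

A^2 ≈ 0.02647 nm^(-3)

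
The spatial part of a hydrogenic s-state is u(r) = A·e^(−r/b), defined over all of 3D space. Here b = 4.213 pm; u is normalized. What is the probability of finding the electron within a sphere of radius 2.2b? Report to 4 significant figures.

Integrate the radial probability density 4πr²|u|² over r ≤ 2.2b.
The full normalization integral is A²·[π·b^3] = 1, fixing A².
Substituting t = r/b, A², 4π and the length scale all cancel in the ratio: P = ∫_{0}^{2.2} t^2·e^(-2·t) dt / ∫_{0}^{∞} t^2·e^(-2·t) dt.
With ∫ t^2·e^(-2·t) dt = -(2·t^2 + 2·t + 1)·e^(-2·t)/4 + C, the region integral is 1/4 - 377·e^(-22/5)/100 and the full one is 1/4.
This evaluates to P = 0.81486.

P ≈ 0.8149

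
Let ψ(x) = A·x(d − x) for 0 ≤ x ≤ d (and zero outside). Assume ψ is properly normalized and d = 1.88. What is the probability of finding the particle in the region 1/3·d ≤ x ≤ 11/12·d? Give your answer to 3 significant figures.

P ≈ 0.785

P = ∫_{1/3·d}^{11/12·d} |ψ(x)|² dx.
With A² fixed by ∫|ψ|² = 1, i.e. A² = (d^5/30)^(−1), substitute and integrate.
Substituting u = x/d, A² and the length scale cancel in the ratio: P = ∫_{1/3}^{11/12} u^2·(1 - u)^2 du / ∫_{0}^{1} u^2·(1 - u)^2 du.
With ∫ u^2·(1 - u)^2 du = u^3·(6·u^2 - 15·u + 10)/30 + C, the region integral is ≈ 0.026168 and the full one is 1/30.
This works out to P = 0.7850.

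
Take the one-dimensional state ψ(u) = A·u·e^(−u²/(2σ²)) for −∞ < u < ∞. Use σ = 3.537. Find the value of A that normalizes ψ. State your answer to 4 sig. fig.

The normalization condition is ∫|ψ|² du = 1 from −∞ to ∞.
With ψ = A·u·e^(−u²/(2σ²)), the integral evaluates to A²·[√(π)·σ^3/2].
Setting this equal to 1 gives A² = 1/(√(π)·σ^3/2).
Plugging in σ = 3.537 yields A = 0.15969.

A ≈ 0.1597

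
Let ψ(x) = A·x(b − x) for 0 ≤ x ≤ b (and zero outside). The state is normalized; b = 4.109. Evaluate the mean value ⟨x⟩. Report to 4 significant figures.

⟨x⟩ ≈ 2.055

The expectation value is the |ψ|²-weighted average of x: ∫ x|ψ|² dx.
Evaluating both integrals, ⟨x⟩ = b/2.
With b = 4.109, ⟨x⟩ = 2.0545.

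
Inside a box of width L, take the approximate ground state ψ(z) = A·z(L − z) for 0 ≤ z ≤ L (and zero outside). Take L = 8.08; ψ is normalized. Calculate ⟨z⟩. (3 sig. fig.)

⟨z⟩ = ∫ z |ψ|² dz over the full domain.
Expanding the polynomial and integrating term by term, the ratio of the moment integral to the normalization integral gives ⟨z⟩ = L/2.
Putting L = 8.08 gives 4.040.

⟨z⟩ ≈ 4.04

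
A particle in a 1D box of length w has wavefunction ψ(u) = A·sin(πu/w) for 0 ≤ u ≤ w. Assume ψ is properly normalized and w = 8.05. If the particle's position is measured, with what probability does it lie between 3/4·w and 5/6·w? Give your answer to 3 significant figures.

|ψ|² is the probability density, so P = ∫_{3/4·w}^{5/6·w} |ψ|² du.
With A² fixed by ∫|ψ|² = 1, i.e. A² = (w/2)^(−1), substitute and integrate.
In terms of t = u/w (A² and the length scale cancel between numerator and denominator), P = [∫_{3/4}^{5/6} sin(π·t)^2 dt] / [∫_{0}^{1} sin(π·t)^2 dt].
Using ∫ sin(π·t)^2 dt = t/2 - sin(2·π·t)/(4·π), the numerator is -1/(4·π) + 1/24 + √(3)/(8·π) and the denominator is 1/2.
Taking the ratio, P = (-6 + π + 3·√(3))/(12·π).

P ≈ 0.0620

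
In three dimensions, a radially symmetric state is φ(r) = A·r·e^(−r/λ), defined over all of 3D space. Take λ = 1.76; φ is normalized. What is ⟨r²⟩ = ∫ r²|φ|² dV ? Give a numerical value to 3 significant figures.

⟨r^2⟩ ≈ 23.2

⟨r²⟩ = ∫ r^2 |φ|² 4πr² dr over the full domain.
Since the A² factors cancel between numerator and denominator, ⟨r²⟩ = 15·λ^2/2.
With λ = 1.76, ⟨r^2⟩ = 23.23.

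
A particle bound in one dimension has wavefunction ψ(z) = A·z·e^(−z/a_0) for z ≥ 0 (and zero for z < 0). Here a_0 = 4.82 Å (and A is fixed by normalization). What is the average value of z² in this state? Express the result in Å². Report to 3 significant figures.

The expectation value is the |ψ|²-weighted average of z^2: ∫ z^2|ψ|² dz.
Recall ∫₀^∞ z^m e^(−z/β) dz = m!·β^(m+1), evaluating both integrals, ⟨z²⟩ = 3·a_0^2.
With a_0 = 4.82, ⟨z^2⟩ = 69.70.

⟨z^2⟩ ≈ 69.7 Å^2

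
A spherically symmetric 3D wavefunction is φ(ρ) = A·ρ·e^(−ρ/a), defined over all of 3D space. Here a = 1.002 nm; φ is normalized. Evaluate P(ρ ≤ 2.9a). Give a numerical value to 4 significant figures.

Integrate the radial probability density 4πρ²|φ|² over ρ ≤ 2.9a.
The full normalization integral is A²·[3·π·a^5] = 1, fixing A².
Substituting u = ρ/a, A², 4π and the length scale all cancel in the ratio: P = ∫_{0}^{2.9} u^4·e^(-2·u) du / ∫_{0}^{∞} u^4·e^(-2·u) du.
With ∫ u^4·e^(-2·u) du = -(u^4/2 + u^3 + 3·u^2/2 + 3·u/2 + 3/4)·e^(-2·u) + C, the region integral is ≈ 0.515461 and the full one is 3/4.
This evaluates to P = 0.68728.

P ≈ 0.6873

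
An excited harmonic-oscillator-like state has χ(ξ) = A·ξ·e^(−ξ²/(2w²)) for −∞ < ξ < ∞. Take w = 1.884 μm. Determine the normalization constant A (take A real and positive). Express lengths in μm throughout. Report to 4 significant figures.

A ≈ 0.4108 μm^(-3/2)

Normalization requires ∫|χ|² dξ = 1, integrated from −∞ to ∞.
Using the Gaussian integral ∫_{−∞}^{∞} e^(−αξ²) dξ = √(π/α), ∫|χ|² dξ = A²·(√(π)·w^3/2).
Hence A² = 1/[√(π)·w^3/2].
Substituting w = 1.884 gives A² = 0.16874, so A = 0.41078.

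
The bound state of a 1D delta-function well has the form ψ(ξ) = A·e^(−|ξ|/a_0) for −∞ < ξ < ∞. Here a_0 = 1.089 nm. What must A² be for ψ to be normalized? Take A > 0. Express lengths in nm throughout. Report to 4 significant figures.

A^2 ≈ 0.9183 nm^(-1)

Require ∫ |ψ|² dξ = 1 over the whole domain.
The integral (without the A² prefactor) comes out to a_0.
Setting this equal to 1 gives A² = 1/(a_0).
Substituting a_0 = 1.089 gives A² = 0.91827, so A = 0.95827.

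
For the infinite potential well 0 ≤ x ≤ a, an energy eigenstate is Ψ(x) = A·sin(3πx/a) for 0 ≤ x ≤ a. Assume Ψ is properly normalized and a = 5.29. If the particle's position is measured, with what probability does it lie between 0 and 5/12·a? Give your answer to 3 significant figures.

P ≈ 0.364

|Ψ|² is the probability density, so P = ∫_{0}^{5/12·a} |Ψ|² dx.
Since A² = 1/(a/2), this is the region integral divided by the full normalization integral.
Substituting u = x/a, A² and the length scale cancel in the ratio: P = ∫_{0}^{5/12} sin(3·π·u)^2 du / ∫_{0}^{1} sin(3·π·u)^2 du.
An antiderivative of sin(3·π·u)^2 is u/2 - sin(6·π·u)/(12·π); evaluating from 0 to 5/12 gives 5/24 - 1/(12·π), while the full integral is 1/2.
Taking the ratio, P = (-2 + 5·π)/(12·π).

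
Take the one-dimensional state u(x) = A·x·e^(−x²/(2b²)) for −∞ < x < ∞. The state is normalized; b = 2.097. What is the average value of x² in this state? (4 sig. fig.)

By definition ⟨x²⟩ = ∫ x^2 |u(x)|² dx.
Differentiating ∫e^(−αx²) dx = √(π/α) under α to get the higher moments, since the A² factors cancel between numerator and denominator, ⟨x²⟩ = 3·b^2/2.
Putting b = 2.097 gives 6.5961.

⟨x^2⟩ ≈ 6.596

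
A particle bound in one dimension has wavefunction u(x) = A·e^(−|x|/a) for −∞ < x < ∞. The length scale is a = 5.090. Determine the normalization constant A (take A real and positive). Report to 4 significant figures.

A ≈ 0.4432

The normalization condition is ∫|u|² dx = 1 from −∞ to ∞.
With ∫₀^∞ x^0 e^(−αx) dx = 0!/α^1, the integral (without the A² prefactor) comes out to a.
So A² = (a)^(−1).
Substituting a = 5.090 gives A² = 0.19646, so A = 0.44324.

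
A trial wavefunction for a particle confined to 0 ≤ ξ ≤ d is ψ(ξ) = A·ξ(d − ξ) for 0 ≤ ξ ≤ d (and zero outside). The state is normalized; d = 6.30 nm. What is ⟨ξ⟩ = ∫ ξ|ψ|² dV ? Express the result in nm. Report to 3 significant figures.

⟨ξ⟩ = ∫ ξ |ψ|² dξ over the full domain.
Since the A² factors cancel between numerator and denominator, ⟨ξ⟩ = d/2.
Putting d = 6.30 gives 3.150.

⟨ξ⟩ ≈ 3.15 nm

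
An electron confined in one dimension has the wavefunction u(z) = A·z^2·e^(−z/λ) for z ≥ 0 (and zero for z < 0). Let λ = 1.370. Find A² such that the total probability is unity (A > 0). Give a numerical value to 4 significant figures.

A^2 ≈ 0.2763

The normalization condition is ∫|u|² dz = 1 from 0 to ∞.
Using ∫₀^∞ zⁿ e^(−αz) dz = n!/αⁿ⁺¹, ∫|u|² dz = A²·(3·λ^5/4).
So A² = (3·λ^5/4)^(−1).
Plugging in λ = 1.370 yields A = 0.52562.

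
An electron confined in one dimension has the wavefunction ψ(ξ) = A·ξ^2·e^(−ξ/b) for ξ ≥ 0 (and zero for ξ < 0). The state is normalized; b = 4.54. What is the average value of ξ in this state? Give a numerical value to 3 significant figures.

By definition ⟨ξ⟩ = ∫ ξ |ψ(ξ)|² dξ.
Recall ∫₀^∞ ξ^m e^(−ξ/β) dξ = m!·β^(m+1), evaluating both integrals, ⟨ξ⟩ = 5·b/2.
With b = 4.54, ⟨ξ⟩ = 11.35.

⟨ξ⟩ ≈ 11.4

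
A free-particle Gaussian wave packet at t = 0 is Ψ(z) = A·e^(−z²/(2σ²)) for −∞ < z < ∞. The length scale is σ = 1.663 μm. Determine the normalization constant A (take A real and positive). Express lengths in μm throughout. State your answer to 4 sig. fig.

Require ∫ |Ψ|² dz = 1 over the whole domain.
The integral (without the A² prefactor) comes out to √(π)·σ.
So A² = (√(π)·σ)^(−1).
Plugging in σ = 1.663 yields A = 0.58246.

A ≈ 0.5825 μm^(-1/2)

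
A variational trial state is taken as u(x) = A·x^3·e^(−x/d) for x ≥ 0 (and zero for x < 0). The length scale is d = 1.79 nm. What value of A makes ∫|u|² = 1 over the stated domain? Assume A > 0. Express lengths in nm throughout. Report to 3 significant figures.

The normalization condition is ∫|u|² dx = 1 from 0 to ∞.
∫|u|² dx = A²·(45·d^7/8).
So A² = (45·d^7/8)^(−1).
Plugging in d = 1.79 yields A = 0.05495.

A ≈ 0.0549 nm^(-7/2)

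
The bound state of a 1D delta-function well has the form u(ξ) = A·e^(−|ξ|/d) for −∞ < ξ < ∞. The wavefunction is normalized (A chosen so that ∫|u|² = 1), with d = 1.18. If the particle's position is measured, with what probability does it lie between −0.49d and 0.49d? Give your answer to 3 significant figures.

P ≈ 0.625

P = ∫_{−0.49d}^{0.49d} |u(ξ)|² dξ.
With A² fixed by ∫|u|² = 1, i.e. A² = (d)^(−1), substitute and integrate.
By symmetry take twice the ξ ≥ 0 contribution in numerator and denominator; the 2's cancel. In terms of t = ξ/d (A² and the length scale cancel between numerator and denominator), P = [∫_{0}^{0.49} e^(-2·t) dt] / [∫_{0}^{∞} e^(-2·t) dt].
An antiderivative of e^(-2·t) is -e^(-2·t)/2; evaluating from 0 to 0.49 gives 1/2 - e^(-49/50)/2, while the full integral is 1/2.
Evaluating gives P = 0.6247.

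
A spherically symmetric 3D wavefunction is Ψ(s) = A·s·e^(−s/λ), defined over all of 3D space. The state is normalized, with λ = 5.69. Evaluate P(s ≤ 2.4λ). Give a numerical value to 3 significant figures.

P ≈ 0.524

Integrate the radial probability density 4πs²|Ψ|² over s ≤ 2.4λ.
The full normalization integral is A²·[3·π·λ^5] = 1, fixing A².
Let u = s/λ; then A², 4π and the length scale all cancel, so P = ∫_{0}^{2.4} u^4·e^(-2·u) du ÷ ∫_{0}^{∞} u^4·e^(-2·u) du.
Using ∫ u^4·e^(-2·u) du = -(u^4/2 + u^3 + 3·u^2/2 + 3·u/2 + 3/4)·e^(-2·u), the numerator is ≈ 0.39281 and the denominator is 3/4.
Taking the ratio yields P = 0.5237.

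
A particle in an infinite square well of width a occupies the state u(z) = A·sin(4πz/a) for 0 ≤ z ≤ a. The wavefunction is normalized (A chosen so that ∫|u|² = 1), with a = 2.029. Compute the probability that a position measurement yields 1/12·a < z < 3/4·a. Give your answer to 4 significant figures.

P = ∫_{1/12·a}^{3/4·a} |u(z)|² dz.
The normalization integral ∫|u|²dz over the whole domain equals a/2·A², and A² cancels in the ratio.
Let t = z/a; then A² and the length scale cancel, so P = ∫_{1/12}^{3/4} sin(4·π·t)^2 dt ÷ ∫_{0}^{1} sin(4·π·t)^2 dt.
With ∫ sin(4·π·t)^2 dt = t/2 - sin(4·π·t)·cos(4·π·t)/(8·π) + C, the region integral is √(3)/(32·π) + 1/3 and the full one is 1/2.
The result is P = √(3)/(16·π) + 2/3.

P ≈ 0.7011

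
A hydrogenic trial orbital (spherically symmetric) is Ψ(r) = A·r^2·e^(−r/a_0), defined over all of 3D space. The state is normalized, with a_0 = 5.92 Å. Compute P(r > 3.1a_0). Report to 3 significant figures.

P ≈ 0.574

P = ∫ |Ψ|² 4πr² dr over r > 3.1a_0.
Normalization gives A² = 1/(45·π·a_0^7/2).
In terms of u = r/a_0 (A², 4π and the length scale all cancel between numerator and denominator), P = [∫_{3.1}^{∞} u^6·e^(-2·u) du] / [∫_{0}^{∞} u^6·e^(-2·u) du].
Using ∫ u^6·e^(-2·u) du = -(4·u^6 + 12·u^5 + 30·u^4 + 60·u^3 + 90·u^2 + 90·u + 45)·e^(-2·u)/8, the numerator is ≈ 3.2299 and the denominator is 45/8.
Taking the ratio yields P = 0.5742.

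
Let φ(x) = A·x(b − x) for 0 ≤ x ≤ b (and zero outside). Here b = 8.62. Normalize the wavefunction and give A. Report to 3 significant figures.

Require ∫ |φ|² dx = 1 over the whole domain.
Expanding the polynomial and integrating term by term, ∫|φ|² dx = A²·(b^5/30).
Setting this equal to 1 gives A² = 1/(b^5/30).
Plugging in b = 8.62 yields A = 0.02511.

A ≈ 0.0251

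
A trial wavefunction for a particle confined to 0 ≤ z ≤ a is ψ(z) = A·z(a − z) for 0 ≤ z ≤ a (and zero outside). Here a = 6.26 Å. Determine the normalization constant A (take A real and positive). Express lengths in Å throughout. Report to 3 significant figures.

Normalization requires ∫|ψ|² dz = 1, integrated from 0 to a.
Expanding the polynomial and integrating term by term, carrying out the integral gives A² · a^5/30.
Hence A² = 1/[a^5/30].
With a = 6.26: A² = 0.003121 and A = 0.05586.

A ≈ 0.0559 Å^(-5/2)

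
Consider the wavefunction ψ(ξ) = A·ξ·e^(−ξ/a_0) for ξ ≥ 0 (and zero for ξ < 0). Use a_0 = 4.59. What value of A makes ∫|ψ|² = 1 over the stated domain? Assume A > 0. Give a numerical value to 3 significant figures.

A ≈ 0.203

Require ∫ |ψ|² dξ = 1 over the whole domain.
Recall ∫₀^∞ ξ^m e^(−ξ/β) dξ = m!·β^(m+1), ∫|ψ|² dξ = A²·(a_0^3/4).
Substituting a_0 = 4.59 gives A² = 0.04136, so A = 0.2034.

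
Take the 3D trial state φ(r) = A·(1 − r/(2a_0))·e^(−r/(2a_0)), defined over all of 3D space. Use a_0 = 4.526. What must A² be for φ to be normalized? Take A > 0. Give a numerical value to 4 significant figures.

A^2 ≈ 0.0004292

Require ∫ |φ|² 4πr² dr = 1 over the whole domain.
In 3D with spherical symmetry the volume element is 4πr² dr.
The integral (without the A² prefactor) comes out to 8·π·a_0^3.
Substituting a_0 = 4.526 gives A² = 0.00042916, so A = 0.020716.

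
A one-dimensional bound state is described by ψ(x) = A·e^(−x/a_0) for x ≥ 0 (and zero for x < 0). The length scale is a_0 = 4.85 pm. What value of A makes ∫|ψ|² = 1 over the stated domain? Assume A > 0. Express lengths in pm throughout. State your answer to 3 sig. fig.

The normalization condition is ∫|ψ|² dx = 1 from 0 to ∞.
Using ∫₀^∞ xⁿ e^(−αx) dx = n!/αⁿ⁺¹, the integral (without the A² prefactor) comes out to a_0/2.
Substituting a_0 = 4.85 gives A² = 0.4124, so A = 0.6422.

A ≈ 0.642 pm^(-1/2)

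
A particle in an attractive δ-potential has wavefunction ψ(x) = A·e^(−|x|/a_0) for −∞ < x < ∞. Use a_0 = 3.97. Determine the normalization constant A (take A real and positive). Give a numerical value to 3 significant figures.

A ≈ 0.502

The normalization condition is ∫|ψ|² dx = 1 from −∞ to ∞.
With ∫₀^∞ x^0 e^(−αx) dx = 0!/α^1, the integral (without the A² prefactor) comes out to a_0.
Setting this equal to 1 gives A² = 1/(a_0).
With a_0 = 3.97: A² = 0.2519 and A = 0.5019.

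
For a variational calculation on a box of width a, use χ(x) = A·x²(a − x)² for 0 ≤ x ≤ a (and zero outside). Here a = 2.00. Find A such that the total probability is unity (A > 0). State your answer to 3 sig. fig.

A ≈ 1.11

Normalization requires ∫|χ|² dx = 1, integrated from 0 to a.
Expanding the polynomial and integrating term by term, carrying out the integral gives A² · a^9/630.
Substituting a = 2.00 gives A² = 1.230, so A = 1.109.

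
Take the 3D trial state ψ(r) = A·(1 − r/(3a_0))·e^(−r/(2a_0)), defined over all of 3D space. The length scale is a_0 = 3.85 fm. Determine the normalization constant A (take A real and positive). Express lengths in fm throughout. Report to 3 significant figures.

Normalization requires ∫|ψ|² 4πr² dr = 1, integrated from 0 to ∞.
The angular integral contributes 4π, leaving ∫₀^∞ r²|ψ|² dr.
Using ∫₀^∞ rⁿ e^(−αr) dr = n!/αⁿ⁺¹, the integral (without the A² prefactor) comes out to 8·π·a_0^3/3.
Plugging in a_0 = 3.85 yields A = 0.04574.

A ≈ 0.0457 fm^(-3/2)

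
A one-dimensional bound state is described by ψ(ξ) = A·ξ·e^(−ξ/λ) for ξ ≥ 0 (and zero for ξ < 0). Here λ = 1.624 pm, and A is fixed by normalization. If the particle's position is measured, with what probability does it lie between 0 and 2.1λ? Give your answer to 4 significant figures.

The probability is P = ∫ |ψ|² dξ over [0, 2.1λ].
The normalization integral ∫|ψ|²dξ over the whole domain equals λ^3/4·A², and A² cancels in the ratio.
In terms of u = ξ/λ (A² and the length scale cancel between numerator and denominator), P = [∫_{0}^{2.1} u^2·e^(-2·u) du] / [∫_{0}^{∞} u^2·e^(-2·u) du].
With ∫ u^2·e^(-2·u) du = -(2·u^2 + 2·u + 1)·e^(-2·u)/4 + C, the region integral is 1/4 - 701·e^(-21/5)/200 and the full one is 1/4.
Taking the ratio, P = 0.78976.

P ≈ 0.7898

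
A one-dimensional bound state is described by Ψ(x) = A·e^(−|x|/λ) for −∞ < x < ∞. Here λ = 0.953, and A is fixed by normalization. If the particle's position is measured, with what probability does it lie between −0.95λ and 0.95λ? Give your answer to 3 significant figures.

P ≈ 0.850

The probability is P = ∫ |Ψ|² dx over [−0.95λ, 0.95λ].
Since A² = 1/(λ), this is the region integral divided by the full normalization integral.
Both integrals are even about x = 0, so only the x ≥ 0 halves are needed (the factors of 2 cancel). In terms of u = x/λ (A² and the length scale cancel between numerator and denominator), P = [∫_{0}^{0.95} e^(-2·u) du] / [∫_{0}^{∞} e^(-2·u) du].
With ∫ e^(-2·u) du = -e^(-2·u)/2 + C, the region integral is 1/2 - e^(-19/10)/2 and the full one is 1/2.
Taking the ratio, P = 0.8504.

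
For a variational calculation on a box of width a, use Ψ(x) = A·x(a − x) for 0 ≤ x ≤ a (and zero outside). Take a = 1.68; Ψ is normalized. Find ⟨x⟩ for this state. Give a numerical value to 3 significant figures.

⟨x⟩ ≈ 0.840

⟨x⟩ = ∫ x |Ψ|² dx over the full domain.
Evaluating both integrals, ⟨x⟩ = a/2.
With a = 1.68, ⟨x⟩ = 0.8400.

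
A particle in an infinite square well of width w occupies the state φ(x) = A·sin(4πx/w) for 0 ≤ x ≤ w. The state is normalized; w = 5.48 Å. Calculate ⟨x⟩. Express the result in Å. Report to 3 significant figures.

⟨x⟩ ≈ 2.74 Å

The expectation value is the |φ|²-weighted average of x: ∫ x|φ|² dx.
Evaluating both integrals, ⟨x⟩ = w/2.
Putting w = 5.48 gives 2.740.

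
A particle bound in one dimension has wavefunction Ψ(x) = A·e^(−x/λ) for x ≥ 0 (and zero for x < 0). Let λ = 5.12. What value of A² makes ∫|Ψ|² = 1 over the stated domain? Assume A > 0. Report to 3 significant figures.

Require ∫ |Ψ|² dx = 1 over the whole domain.
Recall ∫₀^∞ x^m e^(−x/β) dx = m!·β^(m+1), the integral (without the A² prefactor) comes out to λ/2.
Plugging in λ = 5.12 yields A = 0.6250.

A^2 ≈ 0.391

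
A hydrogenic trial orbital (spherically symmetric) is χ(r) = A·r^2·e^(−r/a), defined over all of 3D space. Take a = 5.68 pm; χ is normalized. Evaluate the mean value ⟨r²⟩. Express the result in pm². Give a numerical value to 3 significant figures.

⟨r^2⟩ ≈ 452 pm^2

The expectation value is the |χ|²-weighted average of r^2: ∫ r^2|χ|² 4πr² dr.
Using ∫₀^∞ rⁿ e^(−αr) dr = n!/αⁿ⁺¹, the ratio of the moment integral to the normalization integral gives ⟨r²⟩ = 14·a^2.
Putting a = 5.68 gives 451.7.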